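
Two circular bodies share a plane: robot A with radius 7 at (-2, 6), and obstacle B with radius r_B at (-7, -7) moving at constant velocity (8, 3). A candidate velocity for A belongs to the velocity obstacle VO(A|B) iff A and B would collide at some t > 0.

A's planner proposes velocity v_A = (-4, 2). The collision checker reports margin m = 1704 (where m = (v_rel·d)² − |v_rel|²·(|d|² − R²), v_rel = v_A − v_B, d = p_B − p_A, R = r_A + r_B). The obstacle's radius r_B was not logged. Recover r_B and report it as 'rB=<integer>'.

m = 1704
d = (-5, -13);  v_rel = (-12, -1),  |v_rel|² = 145
v_rel×d = (-12)·(-13) − (-1)·(-5) = 151
since m = R²·145 − 151²:  R² = (22801 + 1704) / 145 = 169
R = √169 = 13  ⇒  r_B = 13 − 7 = 6

rB=6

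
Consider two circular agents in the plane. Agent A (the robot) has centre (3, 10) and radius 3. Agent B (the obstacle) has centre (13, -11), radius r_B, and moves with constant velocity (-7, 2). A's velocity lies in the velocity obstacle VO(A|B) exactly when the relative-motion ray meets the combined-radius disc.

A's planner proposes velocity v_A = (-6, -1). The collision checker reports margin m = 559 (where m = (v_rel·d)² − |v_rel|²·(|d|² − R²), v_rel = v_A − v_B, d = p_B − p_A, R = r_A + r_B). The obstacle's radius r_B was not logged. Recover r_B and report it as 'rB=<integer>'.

m = 559
d = (10, -21);  v_rel = (1, -3),  |v_rel|² = 10
v_rel×d = (1)·(-21) − (-3)·(10) = 9
since m = R²·10 − 9²:  R² = (81 + 559) / 10 = 64
R = √64 = 8  ⇒  r_B = 8 − 3 = 5

rB=5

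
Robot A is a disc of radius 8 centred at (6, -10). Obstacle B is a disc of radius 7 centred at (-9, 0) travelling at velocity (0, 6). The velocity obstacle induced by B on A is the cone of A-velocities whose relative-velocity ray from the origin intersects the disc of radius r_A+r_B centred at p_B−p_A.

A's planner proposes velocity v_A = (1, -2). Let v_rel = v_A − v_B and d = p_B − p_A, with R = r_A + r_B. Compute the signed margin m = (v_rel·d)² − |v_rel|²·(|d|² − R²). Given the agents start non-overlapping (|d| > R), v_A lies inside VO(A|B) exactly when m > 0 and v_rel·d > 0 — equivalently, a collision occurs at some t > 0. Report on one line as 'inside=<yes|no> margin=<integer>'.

d = (-15, 10),  |d|² = 325;  R = 8+7 = 15,  c = 325−15² = 100
v_rel = (1, -8),  |v_rel|² = 65;  v_rel·d = (1)·(-15) + (-8)·(10) = -95
65·t² + 190·t + 100 = 0  ⇒  m = (-95)² − 65·100 = 2525
m = 2525 > 0,  v_rel·d = -95 < 0  ⇒  outside

inside=no margin=2525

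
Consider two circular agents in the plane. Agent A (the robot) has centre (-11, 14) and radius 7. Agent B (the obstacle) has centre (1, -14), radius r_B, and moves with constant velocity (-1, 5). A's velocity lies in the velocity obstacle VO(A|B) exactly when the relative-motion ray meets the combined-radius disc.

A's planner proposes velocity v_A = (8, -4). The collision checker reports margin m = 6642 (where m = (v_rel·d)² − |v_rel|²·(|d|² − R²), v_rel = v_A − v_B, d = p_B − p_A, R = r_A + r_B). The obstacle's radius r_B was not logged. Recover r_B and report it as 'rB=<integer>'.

m = 6642
d = (12, -28);  v_rel = (9, -9),  |v_rel|² = 162
v_rel×d = (9)·(-28) − (-9)·(12) = -144
since m = R²·162 − (-144)²:  R² = (20736 + 6642) / 162 = 169
R = √169 = 13  ⇒  r_B = 13 − 7 = 6

rB=6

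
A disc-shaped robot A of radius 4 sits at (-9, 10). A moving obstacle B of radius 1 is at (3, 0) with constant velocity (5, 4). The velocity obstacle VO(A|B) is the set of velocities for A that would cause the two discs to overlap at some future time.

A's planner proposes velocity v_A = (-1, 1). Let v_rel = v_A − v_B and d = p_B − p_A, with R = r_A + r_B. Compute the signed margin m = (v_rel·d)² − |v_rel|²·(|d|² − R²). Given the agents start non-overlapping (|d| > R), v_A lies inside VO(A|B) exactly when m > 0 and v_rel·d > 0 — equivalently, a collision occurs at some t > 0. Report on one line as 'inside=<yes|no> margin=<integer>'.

d = (12, -10),  |d|² = 244;  R = 4+1 = 5,  c = 244−5² = 219
v_rel = (-6, -3),  |v_rel|² = 45;  v_rel·d = (-6)·(12) + (-3)·(-10) = -42
45·t² + 84·t + 219 = 0  ⇒  m = (-42)² − 45·219 = -8091
m = -8091 < 0,  v_rel·d = -42 < 0  ⇒  outside

inside=no margin=-8091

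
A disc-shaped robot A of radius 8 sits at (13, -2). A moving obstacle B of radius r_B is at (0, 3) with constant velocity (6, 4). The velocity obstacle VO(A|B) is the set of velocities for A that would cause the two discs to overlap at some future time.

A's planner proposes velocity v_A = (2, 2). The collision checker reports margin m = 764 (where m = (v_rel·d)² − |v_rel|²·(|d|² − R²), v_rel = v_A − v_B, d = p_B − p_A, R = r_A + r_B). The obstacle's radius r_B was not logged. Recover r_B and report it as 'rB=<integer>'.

m = 764
d = (-13, 5);  v_rel = (-4, -2),  |v_rel|² = 20
v_rel×d = (-4)·(5) − (-2)·(-13) = -46
since m = R²·20 − (-46)²:  R² = (2116 + 764) / 20 = 144
R = √144 = 12  ⇒  r_B = 12 − 8 = 4

rB=4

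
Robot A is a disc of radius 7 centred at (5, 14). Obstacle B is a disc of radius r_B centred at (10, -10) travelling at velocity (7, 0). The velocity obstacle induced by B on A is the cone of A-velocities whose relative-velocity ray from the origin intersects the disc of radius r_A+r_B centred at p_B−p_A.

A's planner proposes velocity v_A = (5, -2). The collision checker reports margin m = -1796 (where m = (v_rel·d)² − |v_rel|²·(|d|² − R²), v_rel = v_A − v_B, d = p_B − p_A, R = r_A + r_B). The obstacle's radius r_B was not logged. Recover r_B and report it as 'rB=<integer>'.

m = -1796
d = (5, -24);  v_rel = (-2, -2),  |v_rel|² = 8
v_rel×d = (-2)·(-24) − (-2)·(5) = 58
since m = R²·8 − 58²:  R² = (3364 + -1796) / 8 = 196
R = √196 = 14  ⇒  r_B = 14 − 7 = 7

rB=7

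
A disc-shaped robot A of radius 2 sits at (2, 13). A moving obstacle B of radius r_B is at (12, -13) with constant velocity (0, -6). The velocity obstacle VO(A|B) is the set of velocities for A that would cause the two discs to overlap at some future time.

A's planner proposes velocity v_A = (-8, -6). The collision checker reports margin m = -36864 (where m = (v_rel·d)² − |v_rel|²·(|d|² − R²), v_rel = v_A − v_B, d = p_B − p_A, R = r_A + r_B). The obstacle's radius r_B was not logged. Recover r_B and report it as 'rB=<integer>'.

m = -36864
d = (10, -26);  v_rel = (-8, 0),  |v_rel|² = 64
v_rel×d = (-8)·(-26) − (0)·(10) = 208
since m = R²·64 − 208²:  R² = (43264 + -36864) / 64 = 100
R = √100 = 10  ⇒  r_B = 10 − 2 = 8

rB=8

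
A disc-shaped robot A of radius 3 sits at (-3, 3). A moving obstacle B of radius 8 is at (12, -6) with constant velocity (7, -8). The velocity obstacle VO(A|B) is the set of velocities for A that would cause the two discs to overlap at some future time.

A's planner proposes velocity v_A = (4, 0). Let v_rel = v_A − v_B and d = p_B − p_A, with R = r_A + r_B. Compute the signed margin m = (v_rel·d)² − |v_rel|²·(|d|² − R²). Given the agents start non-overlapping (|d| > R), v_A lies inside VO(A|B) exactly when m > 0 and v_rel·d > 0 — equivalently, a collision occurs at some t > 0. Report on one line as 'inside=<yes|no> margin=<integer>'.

d = (15, -9),  |d|² = 306;  R = 3+8 = 11,  c = 306−11² = 185
v_rel = (-3, 8),  |v_rel|² = 73;  v_rel·d = (-3)·(15) + (8)·(-9) = -117
73·t² + 234·t + 185 = 0  ⇒  m = (-117)² − 73·185 = 184
m = 184 > 0,  v_rel·d = -117 < 0  ⇒  outside

inside=no margin=184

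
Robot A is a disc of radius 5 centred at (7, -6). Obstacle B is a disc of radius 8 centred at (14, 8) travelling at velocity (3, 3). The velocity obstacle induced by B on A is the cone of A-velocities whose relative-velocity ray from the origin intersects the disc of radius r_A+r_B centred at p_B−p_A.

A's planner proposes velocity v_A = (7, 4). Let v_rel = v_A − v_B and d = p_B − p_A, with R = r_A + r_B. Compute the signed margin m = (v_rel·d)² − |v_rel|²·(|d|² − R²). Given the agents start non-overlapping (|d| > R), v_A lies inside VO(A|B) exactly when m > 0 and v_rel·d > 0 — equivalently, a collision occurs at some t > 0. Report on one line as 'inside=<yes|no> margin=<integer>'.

d = (7, 14),  |d|² = 245;  R = 5+8 = 13,  c = 245−13² = 76
v_rel = (4, 1),  |v_rel|² = 17;  v_rel·d = (4)·(7) + (1)·(14) = 42
17·t² − 84·t + 76 = 0  ⇒  m = 42² − 17·76 = 472
m = 472 > 0,  v_rel·d = 42 > 0  ⇒  inside

inside=yes margin=472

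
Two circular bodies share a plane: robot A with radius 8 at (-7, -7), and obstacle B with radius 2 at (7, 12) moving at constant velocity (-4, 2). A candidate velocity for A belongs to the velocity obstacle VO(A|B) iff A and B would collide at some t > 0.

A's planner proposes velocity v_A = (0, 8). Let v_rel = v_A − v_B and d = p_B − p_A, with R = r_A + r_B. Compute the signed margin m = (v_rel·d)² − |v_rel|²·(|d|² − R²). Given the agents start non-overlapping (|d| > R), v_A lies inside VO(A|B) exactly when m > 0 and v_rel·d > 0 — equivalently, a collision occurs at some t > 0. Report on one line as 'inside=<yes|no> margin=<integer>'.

d = (14, 19),  |d|² = 557;  R = 8+2 = 10,  c = 557−10² = 457
v_rel = (4, 6),  |v_rel|² = 52;  v_rel·d = (4)·(14) + (6)·(19) = 170
52·t² − 340·t + 457 = 0  ⇒  m = 170² − 52·457 = 5136
m = 5136 > 0,  v_rel·d = 170 > 0  ⇒  inside

inside=yes margin=5136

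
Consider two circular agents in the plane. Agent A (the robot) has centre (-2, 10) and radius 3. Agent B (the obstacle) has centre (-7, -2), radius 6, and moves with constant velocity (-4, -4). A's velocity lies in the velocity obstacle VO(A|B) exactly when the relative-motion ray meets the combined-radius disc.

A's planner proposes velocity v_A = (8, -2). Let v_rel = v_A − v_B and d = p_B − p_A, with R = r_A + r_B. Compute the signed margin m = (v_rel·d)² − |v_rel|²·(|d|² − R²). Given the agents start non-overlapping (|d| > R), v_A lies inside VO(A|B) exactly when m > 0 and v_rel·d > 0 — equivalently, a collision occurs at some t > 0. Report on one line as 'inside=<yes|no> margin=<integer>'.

d = (-5, -12),  |d|² = 169;  R = 3+6 = 9,  c = 169−9² = 88
v_rel = (12, 2),  |v_rel|² = 148;  v_rel·d = (12)·(-5) + (2)·(-12) = -84
148·t² + 168·t + 88 = 0  ⇒  m = (-84)² − 148·88 = -5968
m = -5968 < 0,  v_rel·d = -84 < 0  ⇒  outside

inside=no margin=-5968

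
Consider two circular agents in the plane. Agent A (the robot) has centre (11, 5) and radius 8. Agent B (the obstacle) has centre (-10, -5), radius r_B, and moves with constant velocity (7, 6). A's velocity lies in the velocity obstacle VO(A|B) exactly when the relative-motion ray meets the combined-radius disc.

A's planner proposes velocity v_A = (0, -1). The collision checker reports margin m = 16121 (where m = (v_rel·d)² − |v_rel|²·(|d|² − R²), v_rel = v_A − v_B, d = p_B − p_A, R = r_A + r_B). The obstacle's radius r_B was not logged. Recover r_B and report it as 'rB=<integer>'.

m = 16121
d = (-21, -10);  v_rel = (-7, -7),  |v_rel|² = 98
v_rel×d = (-7)·(-10) − (-7)·(-21) = -77
since m = R²·98 − (-77)²:  R² = (5929 + 16121) / 98 = 225
R = √225 = 15  ⇒  r_B = 15 − 8 = 7

rB=7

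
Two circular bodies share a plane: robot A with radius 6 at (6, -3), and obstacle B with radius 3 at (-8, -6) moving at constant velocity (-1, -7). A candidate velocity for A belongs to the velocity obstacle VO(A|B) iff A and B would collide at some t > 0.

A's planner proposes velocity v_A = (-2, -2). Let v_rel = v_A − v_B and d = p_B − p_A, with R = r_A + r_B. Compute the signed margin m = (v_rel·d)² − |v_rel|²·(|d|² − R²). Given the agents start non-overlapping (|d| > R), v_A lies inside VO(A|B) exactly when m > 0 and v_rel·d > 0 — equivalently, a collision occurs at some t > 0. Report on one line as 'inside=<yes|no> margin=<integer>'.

d = (-14, -3),  |d|² = 205;  R = 6+3 = 9,  c = 205−9² = 124
v_rel = (-1, 5),  |v_rel|² = 26;  v_rel·d = (-1)·(-14) + (5)·(-3) = -1
26·t² + 2·t + 124 = 0  ⇒  m = (-1)² − 26·124 = -3223
m = -3223 < 0,  v_rel·d = -1 < 0  ⇒  outside

inside=no margin=-3223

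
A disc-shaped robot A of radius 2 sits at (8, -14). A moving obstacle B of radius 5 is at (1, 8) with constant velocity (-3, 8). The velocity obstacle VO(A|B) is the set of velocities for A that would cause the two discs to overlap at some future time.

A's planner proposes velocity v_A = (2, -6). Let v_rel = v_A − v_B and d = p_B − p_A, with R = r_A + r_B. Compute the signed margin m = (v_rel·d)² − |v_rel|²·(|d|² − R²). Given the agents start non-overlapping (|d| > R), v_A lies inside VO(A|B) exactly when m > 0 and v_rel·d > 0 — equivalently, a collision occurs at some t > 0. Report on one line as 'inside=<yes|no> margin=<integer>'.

d = (-7, 22),  |d|² = 533;  R = 2+5 = 7,  c = 533−7² = 484
v_rel = (5, -14),  |v_rel|² = 221;  v_rel·d = (5)·(-7) + (-14)·(22) = -343
221·t² + 686·t + 484 = 0  ⇒  m = (-343)² − 221·484 = 10685
m = 10685 > 0,  v_rel·d = -343 < 0  ⇒  outside

inside=no margin=10685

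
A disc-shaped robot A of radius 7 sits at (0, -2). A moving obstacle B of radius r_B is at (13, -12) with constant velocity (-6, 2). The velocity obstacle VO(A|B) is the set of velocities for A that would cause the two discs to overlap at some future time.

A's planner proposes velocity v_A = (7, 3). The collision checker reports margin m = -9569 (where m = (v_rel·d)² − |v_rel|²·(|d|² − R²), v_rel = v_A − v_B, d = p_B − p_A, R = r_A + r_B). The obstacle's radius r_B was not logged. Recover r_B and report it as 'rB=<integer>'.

m = -9569
d = (13, -10);  v_rel = (13, 1),  |v_rel|² = 170
v_rel×d = (13)·(-10) − (1)·(13) = -143
since m = R²·170 − (-143)²:  R² = (20449 + -9569) / 170 = 64
R = √64 = 8  ⇒  r_B = 8 − 7 = 1

rB=1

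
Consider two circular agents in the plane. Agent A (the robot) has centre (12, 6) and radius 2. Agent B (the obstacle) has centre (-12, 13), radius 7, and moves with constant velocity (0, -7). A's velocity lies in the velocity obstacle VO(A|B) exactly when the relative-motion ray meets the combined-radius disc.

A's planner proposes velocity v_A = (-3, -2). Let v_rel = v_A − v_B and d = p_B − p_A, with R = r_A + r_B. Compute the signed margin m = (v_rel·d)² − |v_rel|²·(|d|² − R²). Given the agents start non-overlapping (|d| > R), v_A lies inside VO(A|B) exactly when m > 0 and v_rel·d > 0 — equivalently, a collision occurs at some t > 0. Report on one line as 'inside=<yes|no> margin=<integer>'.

d = (-24, 7),  |d|² = 625;  R = 2+7 = 9,  c = 625−9² = 544
v_rel = (-3, 5),  |v_rel|² = 34;  v_rel·d = (-3)·(-24) + (5)·(7) = 107
34·t² − 214·t + 544 = 0  ⇒  m = 107² − 34·544 = -7047
m = -7047 < 0,  v_rel·d = 107 > 0  ⇒  outside

inside=no margin=-7047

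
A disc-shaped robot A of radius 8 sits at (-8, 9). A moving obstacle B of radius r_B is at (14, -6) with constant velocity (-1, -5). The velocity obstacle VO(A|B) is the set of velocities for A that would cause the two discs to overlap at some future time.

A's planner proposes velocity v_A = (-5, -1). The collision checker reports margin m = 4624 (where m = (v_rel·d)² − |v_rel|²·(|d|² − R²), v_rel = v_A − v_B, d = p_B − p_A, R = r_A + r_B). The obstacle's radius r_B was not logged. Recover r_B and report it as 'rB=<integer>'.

m = 4624
d = (22, -15);  v_rel = (-4, 4),  |v_rel|² = 32
v_rel×d = (-4)·(-15) − (4)·(22) = -28
since m = R²·32 − (-28)²:  R² = (784 + 4624) / 32 = 169
R = √169 = 13  ⇒  r_B = 13 − 8 = 5

rB=5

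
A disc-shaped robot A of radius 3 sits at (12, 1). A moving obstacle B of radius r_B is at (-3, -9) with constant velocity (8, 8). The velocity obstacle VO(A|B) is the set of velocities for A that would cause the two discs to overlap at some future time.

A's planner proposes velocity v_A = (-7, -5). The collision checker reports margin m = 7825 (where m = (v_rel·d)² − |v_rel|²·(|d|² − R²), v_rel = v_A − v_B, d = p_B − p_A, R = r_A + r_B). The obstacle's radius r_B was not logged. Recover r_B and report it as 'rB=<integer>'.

m = 7825
d = (-15, -10);  v_rel = (-15, -13),  |v_rel|² = 394
v_rel×d = (-15)·(-10) − (-13)·(-15) = -45
since m = R²·394 − (-45)²:  R² = (2025 + 7825) / 394 = 25
R = √25 = 5  ⇒  r_B = 5 − 3 = 2

rB=2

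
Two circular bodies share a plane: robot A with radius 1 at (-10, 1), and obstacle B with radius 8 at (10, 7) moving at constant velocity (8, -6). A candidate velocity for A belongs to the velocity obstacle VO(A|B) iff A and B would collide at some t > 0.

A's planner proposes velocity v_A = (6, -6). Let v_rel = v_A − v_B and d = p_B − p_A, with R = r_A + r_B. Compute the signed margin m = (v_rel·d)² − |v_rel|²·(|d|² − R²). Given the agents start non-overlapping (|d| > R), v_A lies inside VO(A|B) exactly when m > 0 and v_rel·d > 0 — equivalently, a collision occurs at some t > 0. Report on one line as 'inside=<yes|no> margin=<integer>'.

d = (20, 6),  |d|² = 436;  R = 1+8 = 9,  c = 436−9² = 355
v_rel = (-2, 0),  |v_rel|² = 4;  v_rel·d = (-2)·(20) + (0)·(6) = -40
4·t² + 80·t + 355 = 0  ⇒  m = (-40)² − 4·355 = 180
m = 180 > 0,  v_rel·d = -40 < 0  ⇒  outside

inside=no margin=180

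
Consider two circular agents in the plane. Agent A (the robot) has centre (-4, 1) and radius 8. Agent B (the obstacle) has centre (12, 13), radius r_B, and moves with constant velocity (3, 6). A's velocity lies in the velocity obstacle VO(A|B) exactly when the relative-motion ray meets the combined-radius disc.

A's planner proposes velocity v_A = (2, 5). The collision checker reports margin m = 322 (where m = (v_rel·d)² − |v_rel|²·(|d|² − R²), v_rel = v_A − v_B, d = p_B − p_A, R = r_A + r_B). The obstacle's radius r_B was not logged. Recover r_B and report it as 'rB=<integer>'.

m = 322
d = (16, 12);  v_rel = (-1, -1),  |v_rel|² = 2
v_rel×d = (-1)·(12) − (-1)·(16) = 4
since m = R²·2 − 4²:  R² = (16 + 322) / 2 = 169
R = √169 = 13  ⇒  r_B = 13 − 8 = 5

rB=5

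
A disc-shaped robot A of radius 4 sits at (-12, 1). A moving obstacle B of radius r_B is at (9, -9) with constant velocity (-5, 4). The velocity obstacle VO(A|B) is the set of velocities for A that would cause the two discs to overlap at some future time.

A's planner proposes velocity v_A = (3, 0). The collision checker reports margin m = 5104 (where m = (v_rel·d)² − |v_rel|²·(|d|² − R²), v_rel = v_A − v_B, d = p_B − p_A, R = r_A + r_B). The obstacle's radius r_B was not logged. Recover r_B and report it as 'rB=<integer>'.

m = 5104
d = (21, -10);  v_rel = (8, -4),  |v_rel|² = 80
v_rel×d = (8)·(-10) − (-4)·(21) = 4
since m = R²·80 − 4²:  R² = (16 + 5104) / 80 = 64
R = √64 = 8  ⇒  r_B = 8 − 4 = 4

rB=4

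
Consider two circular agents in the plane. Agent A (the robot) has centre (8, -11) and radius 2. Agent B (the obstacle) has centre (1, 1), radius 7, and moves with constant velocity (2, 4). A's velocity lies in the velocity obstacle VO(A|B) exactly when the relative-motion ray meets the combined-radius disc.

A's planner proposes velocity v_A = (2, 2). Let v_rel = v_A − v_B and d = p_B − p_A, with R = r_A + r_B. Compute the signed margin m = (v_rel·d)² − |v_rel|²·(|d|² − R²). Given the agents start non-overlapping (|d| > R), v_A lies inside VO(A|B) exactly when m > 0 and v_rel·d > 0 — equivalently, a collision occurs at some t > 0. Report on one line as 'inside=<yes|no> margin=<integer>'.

d = (-7, 12),  |d|² = 193;  R = 2+7 = 9,  c = 193−9² = 112
v_rel = (0, -2),  |v_rel|² = 4;  v_rel·d = (0)·(-7) + (-2)·(12) = -24
4·t² + 48·t + 112 = 0  ⇒  m = (-24)² − 4·112 = 128
m = 128 > 0,  v_rel·d = -24 < 0  ⇒  outside

inside=no margin=128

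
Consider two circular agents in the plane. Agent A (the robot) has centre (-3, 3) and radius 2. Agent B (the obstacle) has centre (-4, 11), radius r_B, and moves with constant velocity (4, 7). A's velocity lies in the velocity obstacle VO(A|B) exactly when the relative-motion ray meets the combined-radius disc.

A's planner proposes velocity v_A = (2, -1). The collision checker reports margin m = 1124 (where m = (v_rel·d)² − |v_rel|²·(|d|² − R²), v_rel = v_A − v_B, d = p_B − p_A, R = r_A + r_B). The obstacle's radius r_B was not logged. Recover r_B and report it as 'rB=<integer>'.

m = 1124
d = (-1, 8);  v_rel = (-2, -8),  |v_rel|² = 68
v_rel×d = (-2)·(8) − (-8)·(-1) = -24
since m = R²·68 − (-24)²:  R² = (576 + 1124) / 68 = 25
R = √25 = 5  ⇒  r_B = 5 − 2 = 3

rB=3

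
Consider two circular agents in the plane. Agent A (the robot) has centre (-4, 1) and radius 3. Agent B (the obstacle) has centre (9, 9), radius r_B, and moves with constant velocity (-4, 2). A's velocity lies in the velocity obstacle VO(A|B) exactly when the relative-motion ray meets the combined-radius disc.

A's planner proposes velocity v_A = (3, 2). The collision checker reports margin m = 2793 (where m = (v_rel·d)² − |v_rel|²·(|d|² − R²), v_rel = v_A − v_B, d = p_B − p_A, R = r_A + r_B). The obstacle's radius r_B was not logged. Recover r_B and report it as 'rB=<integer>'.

m = 2793
d = (13, 8);  v_rel = (7, 0),  |v_rel|² = 49
v_rel×d = (7)·(8) − (0)·(13) = 56
since m = R²·49 − 56²:  R² = (3136 + 2793) / 49 = 121
R = √121 = 11  ⇒  r_B = 11 − 3 = 8

rB=8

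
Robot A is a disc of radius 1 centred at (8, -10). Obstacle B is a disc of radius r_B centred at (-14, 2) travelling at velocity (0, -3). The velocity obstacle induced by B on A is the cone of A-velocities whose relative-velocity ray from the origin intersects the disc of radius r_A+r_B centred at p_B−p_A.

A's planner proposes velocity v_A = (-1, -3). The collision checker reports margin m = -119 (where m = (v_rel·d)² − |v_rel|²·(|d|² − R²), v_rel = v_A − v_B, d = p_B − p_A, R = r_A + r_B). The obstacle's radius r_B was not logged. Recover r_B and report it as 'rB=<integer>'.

m = -119
d = (-22, 12);  v_rel = (-1, 0),  |v_rel|² = 1
v_rel×d = (-1)·(12) − (0)·(-22) = -12
since m = R²·1 − (-12)²:  R² = (144 + -119) / 1 = 25
R = √25 = 5  ⇒  r_B = 5 − 1 = 4

rB=4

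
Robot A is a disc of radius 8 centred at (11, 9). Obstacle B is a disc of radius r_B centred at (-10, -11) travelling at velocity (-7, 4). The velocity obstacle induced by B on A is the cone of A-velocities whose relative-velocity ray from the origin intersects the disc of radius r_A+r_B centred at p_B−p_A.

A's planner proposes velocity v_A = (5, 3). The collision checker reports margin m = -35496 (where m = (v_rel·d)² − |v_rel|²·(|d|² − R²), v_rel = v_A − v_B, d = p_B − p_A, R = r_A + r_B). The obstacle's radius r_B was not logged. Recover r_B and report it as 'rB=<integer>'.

m = -35496
d = (-21, -20);  v_rel = (12, -1),  |v_rel|² = 145
v_rel×d = (12)·(-20) − (-1)·(-21) = -261
since m = R²·145 − (-261)²:  R² = (68121 + -35496) / 145 = 225
R = √225 = 15  ⇒  r_B = 15 − 8 = 7

rB=7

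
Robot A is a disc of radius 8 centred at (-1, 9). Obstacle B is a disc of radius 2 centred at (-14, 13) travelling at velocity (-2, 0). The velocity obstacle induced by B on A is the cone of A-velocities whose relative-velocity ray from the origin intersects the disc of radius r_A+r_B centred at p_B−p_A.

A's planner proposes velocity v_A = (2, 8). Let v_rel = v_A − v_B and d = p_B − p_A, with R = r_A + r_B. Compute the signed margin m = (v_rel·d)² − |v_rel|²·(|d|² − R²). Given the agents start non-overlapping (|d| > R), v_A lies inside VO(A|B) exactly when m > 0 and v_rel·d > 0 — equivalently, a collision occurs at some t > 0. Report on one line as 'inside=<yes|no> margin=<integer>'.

d = (-13, 4),  |d|² = 185;  R = 8+2 = 10,  c = 185−10² = 85
v_rel = (4, 8),  |v_rel|² = 80;  v_rel·d = (4)·(-13) + (8)·(4) = -20
80·t² + 40·t + 85 = 0  ⇒  m = (-20)² − 80·85 = -6400
m = -6400 < 0,  v_rel·d = -20 < 0  ⇒  outside

inside=no margin=-6400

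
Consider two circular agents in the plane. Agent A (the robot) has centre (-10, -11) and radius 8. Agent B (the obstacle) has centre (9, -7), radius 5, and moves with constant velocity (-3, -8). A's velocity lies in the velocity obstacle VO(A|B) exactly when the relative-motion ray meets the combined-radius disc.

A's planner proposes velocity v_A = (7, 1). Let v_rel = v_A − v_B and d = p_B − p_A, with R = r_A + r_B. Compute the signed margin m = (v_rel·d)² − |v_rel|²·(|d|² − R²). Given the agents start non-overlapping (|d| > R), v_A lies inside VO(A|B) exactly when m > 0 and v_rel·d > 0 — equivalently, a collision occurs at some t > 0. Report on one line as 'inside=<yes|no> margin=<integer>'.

d = (19, 4),  |d|² = 377;  R = 8+5 = 13,  c = 377−13² = 208
v_rel = (10, 9),  |v_rel|² = 181;  v_rel·d = (10)·(19) + (9)·(4) = 226
181·t² − 452·t + 208 = 0  ⇒  m = 226² − 181·208 = 13428
m = 13428 > 0,  v_rel·d = 226 > 0  ⇒  inside

inside=yes margin=13428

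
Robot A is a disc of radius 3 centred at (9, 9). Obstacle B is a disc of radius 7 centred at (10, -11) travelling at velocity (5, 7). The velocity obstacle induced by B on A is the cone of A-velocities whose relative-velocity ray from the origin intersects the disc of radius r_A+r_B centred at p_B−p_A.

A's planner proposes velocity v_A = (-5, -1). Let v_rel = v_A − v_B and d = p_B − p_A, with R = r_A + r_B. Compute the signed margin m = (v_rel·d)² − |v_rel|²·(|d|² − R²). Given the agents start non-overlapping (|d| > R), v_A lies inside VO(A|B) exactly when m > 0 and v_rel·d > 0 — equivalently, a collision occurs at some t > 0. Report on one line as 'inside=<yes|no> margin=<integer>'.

d = (1, -20),  |d|² = 401;  R = 3+7 = 10,  c = 401−10² = 301
v_rel = (-10, -8),  |v_rel|² = 164;  v_rel·d = (-10)·(1) + (-8)·(-20) = 150
164·t² − 300·t + 301 = 0  ⇒  m = 150² − 164·301 = -26864
m = -26864 < 0,  v_rel·d = 150 > 0  ⇒  outside

inside=no margin=-26864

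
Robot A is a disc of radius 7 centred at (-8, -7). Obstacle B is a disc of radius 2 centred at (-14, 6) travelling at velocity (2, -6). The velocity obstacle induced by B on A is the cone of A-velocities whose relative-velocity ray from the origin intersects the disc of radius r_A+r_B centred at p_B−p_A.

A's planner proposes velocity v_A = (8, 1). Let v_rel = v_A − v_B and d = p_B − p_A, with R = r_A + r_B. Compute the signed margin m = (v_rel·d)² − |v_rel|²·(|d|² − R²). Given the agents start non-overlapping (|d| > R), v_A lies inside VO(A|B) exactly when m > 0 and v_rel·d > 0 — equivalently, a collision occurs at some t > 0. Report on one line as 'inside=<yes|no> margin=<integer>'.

d = (-6, 13),  |d|² = 205;  R = 7+2 = 9,  c = 205−9² = 124
v_rel = (6, 7),  |v_rel|² = 85;  v_rel·d = (6)·(-6) + (7)·(13) = 55
85·t² − 110·t + 124 = 0  ⇒  m = 55² − 85·124 = -7515
m = -7515 < 0,  v_rel·d = 55 > 0  ⇒  outside

inside=no margin=-7515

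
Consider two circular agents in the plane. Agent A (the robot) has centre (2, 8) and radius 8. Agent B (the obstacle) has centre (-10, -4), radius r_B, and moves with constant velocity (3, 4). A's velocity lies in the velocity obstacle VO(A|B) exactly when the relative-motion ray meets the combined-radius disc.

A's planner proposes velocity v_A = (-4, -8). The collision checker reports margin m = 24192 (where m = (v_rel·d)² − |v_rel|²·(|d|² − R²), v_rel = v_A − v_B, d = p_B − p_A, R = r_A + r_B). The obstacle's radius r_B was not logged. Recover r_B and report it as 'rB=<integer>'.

m = 24192
d = (-12, -12);  v_rel = (-7, -12),  |v_rel|² = 193
v_rel×d = (-7)·(-12) − (-12)·(-12) = -60
since m = R²·193 − (-60)²:  R² = (3600 + 24192) / 193 = 144
R = √144 = 12  ⇒  r_B = 12 − 8 = 4

rB=4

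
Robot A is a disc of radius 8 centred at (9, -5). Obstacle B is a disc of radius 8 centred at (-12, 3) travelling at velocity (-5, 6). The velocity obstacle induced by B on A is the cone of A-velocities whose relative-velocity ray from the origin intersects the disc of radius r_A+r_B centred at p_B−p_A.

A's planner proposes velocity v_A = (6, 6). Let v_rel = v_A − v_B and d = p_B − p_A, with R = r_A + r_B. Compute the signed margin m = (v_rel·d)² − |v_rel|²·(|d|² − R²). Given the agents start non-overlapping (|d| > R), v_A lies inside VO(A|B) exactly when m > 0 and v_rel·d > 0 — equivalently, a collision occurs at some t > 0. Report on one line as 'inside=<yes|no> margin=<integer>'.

d = (-21, 8),  |d|² = 505;  R = 8+8 = 16,  c = 505−16² = 249
v_rel = (11, 0),  |v_rel|² = 121;  v_rel·d = (11)·(-21) + (0)·(8) = -231
121·t² + 462·t + 249 = 0  ⇒  m = (-231)² − 121·249 = 23232
m = 23232 > 0,  v_rel·d = -231 < 0  ⇒  outside

inside=no margin=23232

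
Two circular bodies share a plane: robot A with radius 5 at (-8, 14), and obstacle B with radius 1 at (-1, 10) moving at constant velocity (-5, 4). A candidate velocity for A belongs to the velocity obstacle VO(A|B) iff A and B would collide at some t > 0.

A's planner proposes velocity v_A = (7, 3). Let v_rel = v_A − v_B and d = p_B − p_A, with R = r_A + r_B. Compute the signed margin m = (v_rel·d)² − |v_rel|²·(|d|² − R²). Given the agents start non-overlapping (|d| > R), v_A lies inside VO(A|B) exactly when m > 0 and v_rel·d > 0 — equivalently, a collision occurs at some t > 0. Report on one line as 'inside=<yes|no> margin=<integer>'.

d = (7, -4),  |d|² = 65;  R = 5+1 = 6,  c = 65−6² = 29
v_rel = (12, -1),  |v_rel|² = 145;  v_rel·d = (12)·(7) + (-1)·(-4) = 88
145·t² − 176·t + 29 = 0  ⇒  m = 88² − 145·29 = 3539
m = 3539 > 0,  v_rel·d = 88 > 0  ⇒  inside

inside=yes margin=3539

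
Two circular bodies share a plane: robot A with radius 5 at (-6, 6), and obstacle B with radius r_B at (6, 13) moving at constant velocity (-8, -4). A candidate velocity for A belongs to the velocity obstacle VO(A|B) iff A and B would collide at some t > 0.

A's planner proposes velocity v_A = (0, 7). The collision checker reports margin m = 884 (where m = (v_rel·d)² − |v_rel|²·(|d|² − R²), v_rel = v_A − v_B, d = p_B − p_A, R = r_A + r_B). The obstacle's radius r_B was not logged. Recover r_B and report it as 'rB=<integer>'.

m = 884
d = (12, 7);  v_rel = (8, 11),  |v_rel|² = 185
v_rel×d = (8)·(7) − (11)·(12) = -76
since m = R²·185 − (-76)²:  R² = (5776 + 884) / 185 = 36
R = √36 = 6  ⇒  r_B = 6 − 5 = 1

rB=1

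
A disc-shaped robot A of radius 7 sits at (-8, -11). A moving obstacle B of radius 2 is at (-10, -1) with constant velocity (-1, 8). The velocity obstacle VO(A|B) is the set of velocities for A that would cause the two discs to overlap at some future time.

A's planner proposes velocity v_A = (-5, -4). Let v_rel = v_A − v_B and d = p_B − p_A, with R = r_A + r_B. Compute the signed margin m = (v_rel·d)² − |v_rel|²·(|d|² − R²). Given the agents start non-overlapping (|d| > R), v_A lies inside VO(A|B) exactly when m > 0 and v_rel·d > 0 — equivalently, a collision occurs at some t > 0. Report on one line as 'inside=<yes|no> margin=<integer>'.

d = (-2, 10),  |d|² = 104;  R = 7+2 = 9,  c = 104−9² = 23
v_rel = (-4, -12),  |v_rel|² = 160;  v_rel·d = (-4)·(-2) + (-12)·(10) = -112
160·t² + 224·t + 23 = 0  ⇒  m = (-112)² − 160·23 = 8864
m = 8864 > 0,  v_rel·d = -112 < 0  ⇒  outside

inside=no margin=8864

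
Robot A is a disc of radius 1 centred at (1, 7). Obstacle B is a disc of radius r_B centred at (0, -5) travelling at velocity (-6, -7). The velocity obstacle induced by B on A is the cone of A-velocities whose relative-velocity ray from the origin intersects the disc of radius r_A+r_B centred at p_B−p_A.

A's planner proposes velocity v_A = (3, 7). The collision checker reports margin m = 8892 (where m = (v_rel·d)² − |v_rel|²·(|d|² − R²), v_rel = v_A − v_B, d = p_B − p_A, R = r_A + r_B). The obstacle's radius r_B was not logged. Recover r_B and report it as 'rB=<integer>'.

m = 8892
d = (-1, -12);  v_rel = (9, 14),  |v_rel|² = 277
v_rel×d = (9)·(-12) − (14)·(-1) = -94
since m = R²·277 − (-94)²:  R² = (8836 + 8892) / 277 = 64
R = √64 = 8  ⇒  r_B = 8 − 1 = 7

rB=7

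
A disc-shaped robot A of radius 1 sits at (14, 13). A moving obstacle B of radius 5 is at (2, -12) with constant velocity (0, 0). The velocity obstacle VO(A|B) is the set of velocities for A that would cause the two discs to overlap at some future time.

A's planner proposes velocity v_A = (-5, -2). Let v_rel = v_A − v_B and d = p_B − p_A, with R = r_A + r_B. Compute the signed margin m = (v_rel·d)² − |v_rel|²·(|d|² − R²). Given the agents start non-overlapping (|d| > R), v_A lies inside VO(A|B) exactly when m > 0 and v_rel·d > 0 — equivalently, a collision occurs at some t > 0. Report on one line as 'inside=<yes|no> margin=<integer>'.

d = (-12, -25),  |d|² = 769;  R = 1+5 = 6,  c = 769−6² = 733
v_rel = (-5, -2),  |v_rel|² = 29;  v_rel·d = (-5)·(-12) + (-2)·(-25) = 110
29·t² − 220·t + 733 = 0  ⇒  m = 110² − 29·733 = -9157
m = -9157 < 0,  v_rel·d = 110 > 0  ⇒  outside

inside=no margin=-9157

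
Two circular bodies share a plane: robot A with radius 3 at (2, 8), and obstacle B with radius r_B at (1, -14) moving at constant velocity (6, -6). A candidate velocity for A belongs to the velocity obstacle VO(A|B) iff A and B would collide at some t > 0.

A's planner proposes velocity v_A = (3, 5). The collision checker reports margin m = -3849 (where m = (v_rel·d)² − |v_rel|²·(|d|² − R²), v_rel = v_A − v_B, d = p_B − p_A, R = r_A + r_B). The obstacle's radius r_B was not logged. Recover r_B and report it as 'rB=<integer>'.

m = -3849
d = (-1, -22);  v_rel = (-3, 11),  |v_rel|² = 130
v_rel×d = (-3)·(-22) − (11)·(-1) = 77
since m = R²·130 − 77²:  R² = (5929 + -3849) / 130 = 16
R = √16 = 4  ⇒  r_B = 4 − 3 = 1

rB=1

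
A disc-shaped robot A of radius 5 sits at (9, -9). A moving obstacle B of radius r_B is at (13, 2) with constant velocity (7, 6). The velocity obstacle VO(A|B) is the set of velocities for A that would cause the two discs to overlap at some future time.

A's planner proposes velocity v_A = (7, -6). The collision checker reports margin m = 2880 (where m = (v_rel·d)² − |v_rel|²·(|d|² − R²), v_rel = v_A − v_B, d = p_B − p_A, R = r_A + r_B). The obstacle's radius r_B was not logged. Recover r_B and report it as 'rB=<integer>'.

m = 2880
d = (4, 11);  v_rel = (0, -12),  |v_rel|² = 144
v_rel×d = (0)·(11) − (-12)·(4) = 48
since m = R²·144 − 48²:  R² = (2304 + 2880) / 144 = 36
R = √36 = 6  ⇒  r_B = 6 − 5 = 1

rB=1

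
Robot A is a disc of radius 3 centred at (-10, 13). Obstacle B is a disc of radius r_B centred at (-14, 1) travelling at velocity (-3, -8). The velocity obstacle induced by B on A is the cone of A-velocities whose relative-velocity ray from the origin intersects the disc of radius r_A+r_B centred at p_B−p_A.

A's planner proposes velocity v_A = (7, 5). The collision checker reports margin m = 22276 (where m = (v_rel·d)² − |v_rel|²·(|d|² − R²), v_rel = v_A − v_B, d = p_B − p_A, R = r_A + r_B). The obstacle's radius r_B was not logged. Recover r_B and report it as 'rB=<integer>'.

m = 22276
d = (-4, -12);  v_rel = (10, 13),  |v_rel|² = 269
v_rel×d = (10)·(-12) − (13)·(-4) = -68
since m = R²·269 − (-68)²:  R² = (4624 + 22276) / 269 = 100
R = √100 = 10  ⇒  r_B = 10 − 3 = 7

rB=7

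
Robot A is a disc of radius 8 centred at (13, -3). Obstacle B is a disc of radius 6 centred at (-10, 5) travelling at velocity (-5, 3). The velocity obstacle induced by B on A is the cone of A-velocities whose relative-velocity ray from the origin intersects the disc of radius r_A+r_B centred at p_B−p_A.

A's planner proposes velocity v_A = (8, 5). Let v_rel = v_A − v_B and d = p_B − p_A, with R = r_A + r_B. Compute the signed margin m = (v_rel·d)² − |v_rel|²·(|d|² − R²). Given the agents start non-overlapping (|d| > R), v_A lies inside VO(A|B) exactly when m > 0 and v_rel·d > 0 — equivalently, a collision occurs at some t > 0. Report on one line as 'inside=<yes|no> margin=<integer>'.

d = (-23, 8),  |d|² = 593;  R = 8+6 = 14,  c = 593−14² = 397
v_rel = (13, 2),  |v_rel|² = 173;  v_rel·d = (13)·(-23) + (2)·(8) = -283
173·t² + 566·t + 397 = 0  ⇒  m = (-283)² − 173·397 = 11408
m = 11408 > 0,  v_rel·d = -283 < 0  ⇒  outside

inside=no margin=11408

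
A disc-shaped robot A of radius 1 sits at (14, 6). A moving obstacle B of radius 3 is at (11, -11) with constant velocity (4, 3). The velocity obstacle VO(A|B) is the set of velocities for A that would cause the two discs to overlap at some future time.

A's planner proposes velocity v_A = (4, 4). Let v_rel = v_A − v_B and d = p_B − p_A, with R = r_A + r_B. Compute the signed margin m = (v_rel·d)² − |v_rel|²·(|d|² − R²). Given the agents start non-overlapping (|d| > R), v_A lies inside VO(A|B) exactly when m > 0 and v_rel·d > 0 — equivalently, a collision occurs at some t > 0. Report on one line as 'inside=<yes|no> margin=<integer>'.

d = (-3, -17),  |d|² = 298;  R = 1+3 = 4,  c = 298−4² = 282
v_rel = (0, 1),  |v_rel|² = 1;  v_rel·d = (0)·(-3) + (1)·(-17) = -17
1·t² + 34·t + 282 = 0  ⇒  m = (-17)² − 1·282 = 7
m = 7 > 0,  v_rel·d = -17 < 0  ⇒  outside

inside=no margin=7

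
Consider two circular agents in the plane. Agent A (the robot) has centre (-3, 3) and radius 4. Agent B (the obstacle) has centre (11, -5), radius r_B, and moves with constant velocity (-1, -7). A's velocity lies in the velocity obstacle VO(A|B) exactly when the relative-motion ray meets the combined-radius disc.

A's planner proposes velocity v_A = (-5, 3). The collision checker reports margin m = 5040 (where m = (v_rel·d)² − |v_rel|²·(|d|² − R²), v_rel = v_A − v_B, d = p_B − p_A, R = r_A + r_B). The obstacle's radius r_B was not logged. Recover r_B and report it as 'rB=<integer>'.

m = 5040
d = (14, -8);  v_rel = (-4, 10),  |v_rel|² = 116
v_rel×d = (-4)·(-8) − (10)·(14) = -108
since m = R²·116 − (-108)²:  R² = (11664 + 5040) / 116 = 144
R = √144 = 12  ⇒  r_B = 12 − 4 = 8

rB=8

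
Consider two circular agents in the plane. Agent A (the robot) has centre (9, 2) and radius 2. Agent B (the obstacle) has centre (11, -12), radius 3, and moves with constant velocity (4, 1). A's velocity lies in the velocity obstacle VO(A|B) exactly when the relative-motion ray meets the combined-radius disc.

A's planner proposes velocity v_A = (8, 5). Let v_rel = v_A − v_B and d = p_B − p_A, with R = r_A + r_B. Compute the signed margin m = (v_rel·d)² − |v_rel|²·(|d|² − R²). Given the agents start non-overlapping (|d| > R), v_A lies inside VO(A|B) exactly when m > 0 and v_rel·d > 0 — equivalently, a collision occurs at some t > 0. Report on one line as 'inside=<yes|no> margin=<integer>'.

d = (2, -14),  |d|² = 200;  R = 2+3 = 5,  c = 200−5² = 175
v_rel = (4, 4),  |v_rel|² = 32;  v_rel·d = (4)·(2) + (4)·(-14) = -48
32·t² + 96·t + 175 = 0  ⇒  m = (-48)² − 32·175 = -3296
m = -3296 < 0,  v_rel·d = -48 < 0  ⇒  outside

inside=no margin=-3296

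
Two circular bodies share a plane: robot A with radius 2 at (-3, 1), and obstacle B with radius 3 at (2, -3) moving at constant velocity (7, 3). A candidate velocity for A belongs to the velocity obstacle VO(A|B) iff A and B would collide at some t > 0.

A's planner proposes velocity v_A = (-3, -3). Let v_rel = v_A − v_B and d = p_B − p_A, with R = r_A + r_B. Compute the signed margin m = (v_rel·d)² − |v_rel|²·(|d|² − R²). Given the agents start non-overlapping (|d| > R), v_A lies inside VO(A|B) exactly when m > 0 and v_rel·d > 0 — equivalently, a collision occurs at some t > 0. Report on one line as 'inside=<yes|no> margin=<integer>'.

d = (5, -4),  |d|² = 41;  R = 2+3 = 5,  c = 41−5² = 16
v_rel = (-10, -6),  |v_rel|² = 136;  v_rel·d = (-10)·(5) + (-6)·(-4) = -26
136·t² + 52·t + 16 = 0  ⇒  m = (-26)² − 136·16 = -1500
m = -1500 < 0,  v_rel·d = -26 < 0  ⇒  outside

inside=no margin=-1500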